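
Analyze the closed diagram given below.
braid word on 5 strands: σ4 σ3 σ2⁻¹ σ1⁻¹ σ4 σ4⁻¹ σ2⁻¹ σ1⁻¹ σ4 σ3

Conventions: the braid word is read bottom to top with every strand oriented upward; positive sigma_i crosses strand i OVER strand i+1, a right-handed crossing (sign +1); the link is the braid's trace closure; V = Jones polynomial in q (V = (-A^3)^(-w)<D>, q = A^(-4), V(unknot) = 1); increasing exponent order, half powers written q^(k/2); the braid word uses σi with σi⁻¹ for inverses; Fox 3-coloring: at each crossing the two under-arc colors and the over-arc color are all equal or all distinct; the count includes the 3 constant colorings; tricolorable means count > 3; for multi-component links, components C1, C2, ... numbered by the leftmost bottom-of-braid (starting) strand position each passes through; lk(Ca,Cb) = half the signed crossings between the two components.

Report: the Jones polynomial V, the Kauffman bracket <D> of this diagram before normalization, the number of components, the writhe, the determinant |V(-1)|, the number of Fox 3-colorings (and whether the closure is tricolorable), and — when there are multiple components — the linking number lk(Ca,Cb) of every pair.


V(q) = -q^-3 + q^-2 - q^-1 + 3 - q + q^2 - q^3
bracket: -A^-12 + A^-8 - A^-4 + 3 - A^4 + A^8 - A^12, w = 0
1 component, writhe 0, over 10 crossings
det 9, colorings 27 of 3^10 — tricolorable
observation: w = 0 shifts under R1 moves; the (-A^3)^(0) factor cancels that in V


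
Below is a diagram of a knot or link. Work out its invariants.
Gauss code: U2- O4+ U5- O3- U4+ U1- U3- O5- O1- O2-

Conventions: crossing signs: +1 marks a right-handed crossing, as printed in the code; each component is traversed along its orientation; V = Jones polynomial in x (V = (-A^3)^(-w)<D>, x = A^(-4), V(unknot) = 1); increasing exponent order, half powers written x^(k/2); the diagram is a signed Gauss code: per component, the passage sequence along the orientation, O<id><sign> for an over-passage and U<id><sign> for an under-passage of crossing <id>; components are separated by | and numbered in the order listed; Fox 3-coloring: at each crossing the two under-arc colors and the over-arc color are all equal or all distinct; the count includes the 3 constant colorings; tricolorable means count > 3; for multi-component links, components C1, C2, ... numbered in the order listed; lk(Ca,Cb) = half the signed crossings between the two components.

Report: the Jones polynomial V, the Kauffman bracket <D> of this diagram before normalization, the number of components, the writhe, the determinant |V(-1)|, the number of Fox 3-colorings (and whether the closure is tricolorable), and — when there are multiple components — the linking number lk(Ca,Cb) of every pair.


V(x) = 1
bracket: -A^-9, w = -3
1 component, writhe -3, over 5 crossings
det 1, colorings 3 of 3^5 — not tricolorable
observation: |V(-1)| = 1: so not tricolorable, since 3 does not divide 1


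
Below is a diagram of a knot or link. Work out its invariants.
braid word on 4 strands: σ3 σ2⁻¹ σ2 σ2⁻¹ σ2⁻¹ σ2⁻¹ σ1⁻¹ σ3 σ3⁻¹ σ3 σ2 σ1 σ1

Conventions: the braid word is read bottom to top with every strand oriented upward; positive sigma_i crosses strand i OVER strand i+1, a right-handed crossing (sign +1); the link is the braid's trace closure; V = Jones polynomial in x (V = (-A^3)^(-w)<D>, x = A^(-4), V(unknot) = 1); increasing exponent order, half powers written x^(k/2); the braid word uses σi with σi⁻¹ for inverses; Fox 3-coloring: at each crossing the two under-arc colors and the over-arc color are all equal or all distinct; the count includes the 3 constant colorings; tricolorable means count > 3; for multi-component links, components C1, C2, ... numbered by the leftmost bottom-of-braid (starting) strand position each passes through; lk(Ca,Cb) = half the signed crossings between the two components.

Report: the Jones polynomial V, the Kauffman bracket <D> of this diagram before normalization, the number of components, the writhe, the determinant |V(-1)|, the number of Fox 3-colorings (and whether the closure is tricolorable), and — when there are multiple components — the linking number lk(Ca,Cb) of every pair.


Jones polynomial: V(x) = -x^-3 + 2x^-2 - 2x^-1 + 3 - 2x + 2x^2 - x^3
<D> = A^-9 - 2A^-5 + 2A^-1 - 3A^3 + 2A^7 - 2A^11 + A^15; writhe +1
components 1, writhe +1 (13 crossings)
3-colorings: 3 of 3^13, det 13 — not tricolorable
note: V is palindromic (span 6, det 13): x -> 1/x fixes it; necessary, not sufficient, for amphichirality


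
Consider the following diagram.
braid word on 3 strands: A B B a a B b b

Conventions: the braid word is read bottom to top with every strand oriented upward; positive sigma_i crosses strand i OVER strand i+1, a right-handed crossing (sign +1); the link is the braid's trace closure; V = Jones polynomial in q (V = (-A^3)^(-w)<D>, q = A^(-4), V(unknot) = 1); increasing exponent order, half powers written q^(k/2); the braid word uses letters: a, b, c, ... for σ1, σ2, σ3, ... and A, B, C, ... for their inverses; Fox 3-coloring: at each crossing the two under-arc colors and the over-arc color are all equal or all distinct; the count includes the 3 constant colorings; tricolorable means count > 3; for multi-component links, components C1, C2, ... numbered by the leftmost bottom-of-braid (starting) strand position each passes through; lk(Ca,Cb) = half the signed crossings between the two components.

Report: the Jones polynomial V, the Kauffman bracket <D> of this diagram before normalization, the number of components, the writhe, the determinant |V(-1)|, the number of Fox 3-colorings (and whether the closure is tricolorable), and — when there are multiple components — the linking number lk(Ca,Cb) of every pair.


V(q) = q^-2 - q^-1 + 1 - q + q^2
bracket: A^-8 - A^-4 + 1 - A^4 + A^8, w = 0
1 component, writhe 0, over 8 crossings
det 5, colorings 3 of 3^8 — not tricolorable
observation: w = 0 (over 8 crossings) is diagram-only; (-A^3)^(0) removes it from V


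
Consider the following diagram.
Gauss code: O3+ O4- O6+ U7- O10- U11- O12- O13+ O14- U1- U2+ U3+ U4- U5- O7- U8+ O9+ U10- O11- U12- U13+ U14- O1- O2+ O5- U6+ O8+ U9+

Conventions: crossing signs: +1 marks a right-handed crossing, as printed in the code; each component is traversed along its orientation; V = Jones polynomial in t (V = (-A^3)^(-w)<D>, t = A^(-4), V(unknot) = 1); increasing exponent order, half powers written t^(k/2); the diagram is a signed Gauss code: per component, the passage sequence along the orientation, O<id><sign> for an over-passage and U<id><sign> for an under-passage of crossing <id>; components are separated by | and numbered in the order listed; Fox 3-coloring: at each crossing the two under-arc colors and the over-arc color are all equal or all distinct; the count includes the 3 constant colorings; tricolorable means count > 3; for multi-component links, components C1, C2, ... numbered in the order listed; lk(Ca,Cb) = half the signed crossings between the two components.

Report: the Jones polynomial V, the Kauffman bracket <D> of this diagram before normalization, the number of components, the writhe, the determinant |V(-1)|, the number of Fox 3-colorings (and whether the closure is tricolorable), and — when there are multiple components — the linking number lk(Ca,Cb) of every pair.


Jones polynomial: V(t) = -t^-6 + 2t^-5 - 3t^-4 + 4t^-3 - 4t^-2 + 4t^-1 - 2 + 2t - t^2
<D> = -A^-14 + 2A^-10 - 2A^-6 + 4A^-2 - 4A^2 + 4A^6 - 3A^10 + 2A^14 - A^18; writhe -2
components 1, writhe -2 (14 crossings)
3-colorings: 3 of 3^14, det 23 — not tricolorable
note: the span of V is 8, forcing >= 8 crossings in any diagram


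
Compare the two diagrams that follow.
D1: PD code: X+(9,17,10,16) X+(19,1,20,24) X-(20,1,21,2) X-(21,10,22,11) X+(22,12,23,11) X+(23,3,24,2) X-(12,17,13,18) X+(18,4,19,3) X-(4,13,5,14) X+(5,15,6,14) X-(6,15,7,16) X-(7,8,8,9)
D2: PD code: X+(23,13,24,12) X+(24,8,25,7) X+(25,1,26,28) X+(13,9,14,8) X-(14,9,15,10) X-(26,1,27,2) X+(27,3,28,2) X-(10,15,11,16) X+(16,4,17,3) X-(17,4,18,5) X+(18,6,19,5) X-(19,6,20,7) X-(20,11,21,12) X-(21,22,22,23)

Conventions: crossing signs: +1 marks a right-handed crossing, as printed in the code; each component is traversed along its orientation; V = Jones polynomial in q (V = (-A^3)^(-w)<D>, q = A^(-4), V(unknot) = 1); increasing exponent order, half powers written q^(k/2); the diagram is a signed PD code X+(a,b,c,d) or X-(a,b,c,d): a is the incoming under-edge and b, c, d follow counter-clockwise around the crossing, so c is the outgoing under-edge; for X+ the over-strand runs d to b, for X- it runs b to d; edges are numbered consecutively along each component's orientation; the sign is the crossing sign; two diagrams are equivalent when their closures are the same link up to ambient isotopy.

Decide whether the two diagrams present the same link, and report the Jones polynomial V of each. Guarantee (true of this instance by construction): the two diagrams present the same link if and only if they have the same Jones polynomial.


equivalent: yes
V(D1) = 1  (w 0, c 12, <D> = 1)
D2 (bracket 1; 14 crossings at w = 0): V = 1
why: from 12 to 14 crossings by R-moves: one link, two diagrams


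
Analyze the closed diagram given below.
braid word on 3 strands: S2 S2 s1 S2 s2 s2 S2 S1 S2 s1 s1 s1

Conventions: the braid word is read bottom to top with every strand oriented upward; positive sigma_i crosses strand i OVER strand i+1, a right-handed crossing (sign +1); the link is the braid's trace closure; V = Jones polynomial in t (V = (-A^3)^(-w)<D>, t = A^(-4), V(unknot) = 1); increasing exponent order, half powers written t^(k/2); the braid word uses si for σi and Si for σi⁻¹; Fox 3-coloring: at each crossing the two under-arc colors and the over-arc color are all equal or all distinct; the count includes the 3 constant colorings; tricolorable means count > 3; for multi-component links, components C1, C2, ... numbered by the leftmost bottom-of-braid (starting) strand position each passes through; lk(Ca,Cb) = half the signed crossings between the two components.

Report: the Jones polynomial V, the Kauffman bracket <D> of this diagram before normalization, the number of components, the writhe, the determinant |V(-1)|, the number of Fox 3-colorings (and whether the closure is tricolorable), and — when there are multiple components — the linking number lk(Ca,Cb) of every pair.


V = -t^-3 + t^-2 - t^-1 + 3 - t + t^2 - t^3
<D> = -A^-12 + A^-8 - A^-4 + 3 - A^4 + A^8 - A^12 (w = 0)
1 component over 12 crossings, w = 0
27 Fox colorings among 3^12, |V(-1)| = 9: tricolorable
why: |V(-1)| = 9: so tricolorable, since 3 divides 9


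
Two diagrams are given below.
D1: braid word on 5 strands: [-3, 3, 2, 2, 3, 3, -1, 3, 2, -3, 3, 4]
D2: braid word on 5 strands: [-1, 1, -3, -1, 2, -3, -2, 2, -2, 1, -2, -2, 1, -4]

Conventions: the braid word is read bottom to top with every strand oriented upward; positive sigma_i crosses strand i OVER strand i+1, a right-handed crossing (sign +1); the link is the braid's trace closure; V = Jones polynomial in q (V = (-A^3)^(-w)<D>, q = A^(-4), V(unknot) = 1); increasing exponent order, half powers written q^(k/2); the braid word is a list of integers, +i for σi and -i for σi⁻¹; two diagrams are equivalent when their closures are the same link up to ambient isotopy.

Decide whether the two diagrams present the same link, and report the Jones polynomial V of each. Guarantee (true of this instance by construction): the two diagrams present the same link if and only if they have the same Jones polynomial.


equivalent: no
V(D1) = q^2 + 2q^4 - 2q^5 + q^6 - 2q^7 + q^8  (w +6, c 12, <D> = A^-14 - 2A^-10 + A^-6 - 2A^-2 + 2A^2 + A^10)
V(D2) = -q^-6 + q^-5 - q^-4 + 2q^-3 - q^-2 + q^-1  (w -4, c 14, <D> = A^-8 - A^-4 + 2 - A^4 + A^8 - A^12)
why: 2 classes among 2 diagrams; unequal V(q) rules out equality


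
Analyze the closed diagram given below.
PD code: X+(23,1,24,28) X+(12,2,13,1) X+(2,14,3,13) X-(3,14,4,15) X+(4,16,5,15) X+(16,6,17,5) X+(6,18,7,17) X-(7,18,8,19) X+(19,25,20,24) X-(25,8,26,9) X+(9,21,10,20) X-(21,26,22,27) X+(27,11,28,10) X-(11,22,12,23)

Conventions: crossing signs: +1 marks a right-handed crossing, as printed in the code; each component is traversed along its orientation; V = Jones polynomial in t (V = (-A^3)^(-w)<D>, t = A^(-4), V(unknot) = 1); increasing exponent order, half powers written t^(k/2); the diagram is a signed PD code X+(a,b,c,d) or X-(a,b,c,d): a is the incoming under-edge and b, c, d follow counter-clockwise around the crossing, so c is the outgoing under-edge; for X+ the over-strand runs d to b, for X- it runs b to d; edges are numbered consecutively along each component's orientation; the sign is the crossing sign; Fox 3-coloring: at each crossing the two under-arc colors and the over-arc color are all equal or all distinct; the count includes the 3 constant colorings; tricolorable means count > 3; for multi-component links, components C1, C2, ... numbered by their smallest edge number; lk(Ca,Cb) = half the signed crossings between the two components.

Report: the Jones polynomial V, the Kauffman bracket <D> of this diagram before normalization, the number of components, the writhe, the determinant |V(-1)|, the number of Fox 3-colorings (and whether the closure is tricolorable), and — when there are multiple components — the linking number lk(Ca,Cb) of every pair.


V = -1 + 4t - 5t^2 + 7t^3 - 7t^4 + 6t^5 - 5t^6 + 3t^7 - t^8
<D> = -A^-20 + 3A^-16 - 5A^-12 + 6A^-8 - 7A^-4 + 7 - 5A^4 + 4A^8 - A^12 (w = +4)
1 component over 14 crossings, w = +4
9 Fox colorings among 3^14, |V(-1)| = 39: tricolorable
why: w = +4 (over 14 crossings) is diagram-only; (-A^3)^(-4) removes it from V


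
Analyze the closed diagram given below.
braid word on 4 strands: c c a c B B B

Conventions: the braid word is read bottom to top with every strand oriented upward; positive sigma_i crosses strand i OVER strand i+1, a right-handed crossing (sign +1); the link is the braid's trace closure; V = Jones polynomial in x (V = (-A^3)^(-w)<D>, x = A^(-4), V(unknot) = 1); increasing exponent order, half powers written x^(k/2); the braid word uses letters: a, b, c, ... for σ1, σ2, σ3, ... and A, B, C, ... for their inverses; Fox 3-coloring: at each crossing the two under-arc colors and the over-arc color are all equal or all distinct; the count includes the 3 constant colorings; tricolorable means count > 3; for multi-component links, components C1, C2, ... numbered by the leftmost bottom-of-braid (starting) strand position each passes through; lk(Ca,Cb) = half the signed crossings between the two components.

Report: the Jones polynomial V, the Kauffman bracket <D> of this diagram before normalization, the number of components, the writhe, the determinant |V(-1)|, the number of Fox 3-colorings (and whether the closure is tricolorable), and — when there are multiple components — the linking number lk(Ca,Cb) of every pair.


Jones polynomial: V(x) = -x^-3 + x^-2 - x^-1 + 3 - x + x^2 - x^3
<D> = A^-9 - A^-5 + A^-1 - 3A^3 + A^7 - A^11 + A^15; writhe +1
components 1, writhe +1 (7 crossings)
3-colorings: 27 of 3^7, det 9 — tricolorable
note: the span of V is 6, forcing >= 6 crossings in any diagram


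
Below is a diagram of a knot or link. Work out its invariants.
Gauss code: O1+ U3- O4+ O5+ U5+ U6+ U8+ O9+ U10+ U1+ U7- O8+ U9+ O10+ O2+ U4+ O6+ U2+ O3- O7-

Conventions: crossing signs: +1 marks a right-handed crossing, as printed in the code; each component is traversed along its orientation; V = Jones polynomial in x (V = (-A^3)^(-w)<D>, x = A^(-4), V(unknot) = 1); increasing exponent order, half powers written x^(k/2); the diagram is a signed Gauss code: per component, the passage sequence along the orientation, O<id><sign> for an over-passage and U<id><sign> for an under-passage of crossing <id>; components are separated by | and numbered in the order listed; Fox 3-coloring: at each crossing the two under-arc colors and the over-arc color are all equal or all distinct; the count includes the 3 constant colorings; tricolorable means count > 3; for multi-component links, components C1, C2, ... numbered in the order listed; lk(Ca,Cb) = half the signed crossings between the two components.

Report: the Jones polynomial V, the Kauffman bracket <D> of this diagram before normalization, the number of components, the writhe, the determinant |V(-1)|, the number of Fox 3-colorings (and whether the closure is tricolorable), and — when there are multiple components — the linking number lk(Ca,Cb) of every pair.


V = x^2 + 2x^4 - 2x^5 + x^6 - 2x^7 + x^8
<D> = A^-14 - 2A^-10 + A^-6 - 2A^-2 + 2A^2 + A^10 (w = +6)
1 component over 10 crossings, w = +6
27 Fox colorings among 3^10, |V(-1)| = 9: tricolorable
why: V spans 6 powers of x: at least 6 crossings in any diagram


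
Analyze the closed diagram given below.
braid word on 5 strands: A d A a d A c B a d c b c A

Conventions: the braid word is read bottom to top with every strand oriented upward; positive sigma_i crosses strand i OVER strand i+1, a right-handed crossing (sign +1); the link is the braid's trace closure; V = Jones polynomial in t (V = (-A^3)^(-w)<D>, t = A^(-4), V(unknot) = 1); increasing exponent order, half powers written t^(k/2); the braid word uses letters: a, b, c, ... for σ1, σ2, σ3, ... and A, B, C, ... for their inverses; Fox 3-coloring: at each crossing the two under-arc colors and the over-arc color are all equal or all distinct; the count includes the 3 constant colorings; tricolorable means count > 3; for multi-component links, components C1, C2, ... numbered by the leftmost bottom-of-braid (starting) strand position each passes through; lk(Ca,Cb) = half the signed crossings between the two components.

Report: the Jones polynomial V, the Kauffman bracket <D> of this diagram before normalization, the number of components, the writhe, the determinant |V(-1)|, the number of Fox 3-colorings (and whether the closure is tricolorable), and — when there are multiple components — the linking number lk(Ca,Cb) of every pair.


V = -t^-2 + 2t^-1 - 2 + 4t - 4t^2 + 4t^3 - 3t^4 + 2t^5 - t^6
<D> = -A^-12 + 2A^-8 - 3A^-4 + 4 - 4A^4 + 4A^8 - 2A^12 + 2A^16 - A^20 (w = +4)
1 component over 14 crossings, w = +4
3 Fox colorings among 3^14, |V(-1)| = 23: not tricolorable
why: V spans 8 powers of t: at least 8 crossings in any diagram


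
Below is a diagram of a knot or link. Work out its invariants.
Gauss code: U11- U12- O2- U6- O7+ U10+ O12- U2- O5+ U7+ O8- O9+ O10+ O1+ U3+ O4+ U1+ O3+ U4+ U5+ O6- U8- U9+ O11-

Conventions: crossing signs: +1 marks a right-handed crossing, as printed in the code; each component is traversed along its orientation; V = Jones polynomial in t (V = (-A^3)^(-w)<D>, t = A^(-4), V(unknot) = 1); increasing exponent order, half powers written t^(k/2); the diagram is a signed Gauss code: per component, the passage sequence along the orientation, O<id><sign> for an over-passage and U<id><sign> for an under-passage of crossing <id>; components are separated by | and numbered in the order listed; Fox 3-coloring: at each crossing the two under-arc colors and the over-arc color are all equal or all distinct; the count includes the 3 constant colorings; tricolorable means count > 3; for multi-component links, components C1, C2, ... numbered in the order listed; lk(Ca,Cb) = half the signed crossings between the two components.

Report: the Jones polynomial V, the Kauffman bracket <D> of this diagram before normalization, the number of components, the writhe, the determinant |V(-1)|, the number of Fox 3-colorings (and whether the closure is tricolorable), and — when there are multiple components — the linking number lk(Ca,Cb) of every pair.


V = -t^-2 + 2t^-1 - 3 + 6t - 6t^2 + 7t^3 - 6t^4 + 4t^5 - 3t^6 + t^7
<D> = A^-22 - 3A^-18 + 4A^-14 - 6A^-10 + 7A^-6 - 6A^-2 + 6A^2 - 3A^6 + 2A^10 - A^14 (w = +2)
1 component over 12 crossings, w = +2
9 Fox colorings among 3^12, |V(-1)| = 39: tricolorable
why: w = +2 shifts under R1 moves; the (-A^3)^(-2) factor cancels that in V


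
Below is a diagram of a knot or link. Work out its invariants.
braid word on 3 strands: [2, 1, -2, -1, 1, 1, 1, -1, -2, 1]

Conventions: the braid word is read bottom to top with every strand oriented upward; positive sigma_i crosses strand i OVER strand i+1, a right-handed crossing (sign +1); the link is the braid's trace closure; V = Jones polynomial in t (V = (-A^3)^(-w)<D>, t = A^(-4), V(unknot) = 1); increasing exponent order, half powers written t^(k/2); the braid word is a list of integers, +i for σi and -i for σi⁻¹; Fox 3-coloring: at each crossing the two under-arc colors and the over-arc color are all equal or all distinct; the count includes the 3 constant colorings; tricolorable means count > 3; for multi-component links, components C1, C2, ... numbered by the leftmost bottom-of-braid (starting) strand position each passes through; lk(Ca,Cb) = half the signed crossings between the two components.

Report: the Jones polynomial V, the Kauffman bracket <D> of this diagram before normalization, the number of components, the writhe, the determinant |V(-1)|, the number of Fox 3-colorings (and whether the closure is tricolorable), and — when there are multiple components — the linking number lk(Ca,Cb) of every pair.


V = 1 + t + t^2 + t^3
<D> = A^-6 + A^-2 + A^2 + A^6 (w = +2)
3 components over 10 crossings, w = +2
lk(C1,C2): 0
lk(C1,C3) = 0
linking number lk(C2,C3) = +1
9 Fox colorings among 3^10, |V(-1)| = 0: tricolorable
why: w = +2 (over 10 crossings) is diagram-only; (-A^3)^(-2) removes it from V


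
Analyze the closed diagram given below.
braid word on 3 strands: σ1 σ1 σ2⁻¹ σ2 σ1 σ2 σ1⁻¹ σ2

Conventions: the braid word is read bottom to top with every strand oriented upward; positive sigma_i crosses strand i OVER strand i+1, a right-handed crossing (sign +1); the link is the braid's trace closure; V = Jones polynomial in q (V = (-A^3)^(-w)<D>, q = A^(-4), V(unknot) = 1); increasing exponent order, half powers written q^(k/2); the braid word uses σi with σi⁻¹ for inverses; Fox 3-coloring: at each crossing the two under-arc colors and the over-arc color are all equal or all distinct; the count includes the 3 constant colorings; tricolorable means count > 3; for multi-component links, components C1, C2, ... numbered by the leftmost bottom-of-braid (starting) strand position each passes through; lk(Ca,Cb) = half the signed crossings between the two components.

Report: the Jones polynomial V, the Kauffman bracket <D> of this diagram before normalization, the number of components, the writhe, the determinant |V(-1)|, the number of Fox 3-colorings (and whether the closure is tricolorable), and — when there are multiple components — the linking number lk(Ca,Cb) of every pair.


V(q) = q - q^2 + 2q^3 - q^4 + q^5 - q^6
bracket: -A^-12 + A^-8 - A^-4 + 2 - A^4 + A^8, w = +4
1 component, writhe +4, over 8 crossings
det 7, colorings 3 of 3^8 — not tricolorable
observation: V spans 5 powers of q: at least 5 crossings in any diagram


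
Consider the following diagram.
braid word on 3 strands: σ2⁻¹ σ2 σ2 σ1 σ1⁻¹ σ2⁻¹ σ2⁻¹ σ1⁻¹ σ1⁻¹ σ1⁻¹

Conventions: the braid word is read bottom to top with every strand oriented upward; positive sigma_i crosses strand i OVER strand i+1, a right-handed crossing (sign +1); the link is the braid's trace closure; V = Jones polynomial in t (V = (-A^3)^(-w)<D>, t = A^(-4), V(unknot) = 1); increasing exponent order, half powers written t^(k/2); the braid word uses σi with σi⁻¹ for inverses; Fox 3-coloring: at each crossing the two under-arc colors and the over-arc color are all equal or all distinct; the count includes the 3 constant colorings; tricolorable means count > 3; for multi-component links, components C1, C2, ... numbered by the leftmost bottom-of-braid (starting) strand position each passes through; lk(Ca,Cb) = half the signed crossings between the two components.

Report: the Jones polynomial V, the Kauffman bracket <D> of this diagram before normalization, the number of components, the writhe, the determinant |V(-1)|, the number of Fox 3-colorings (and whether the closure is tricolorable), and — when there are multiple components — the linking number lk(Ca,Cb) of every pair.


V = -t^-4 + t^-3 + t^-1
<D> = A^-8 + 1 - A^4 (w = -4)
1 component over 10 crossings, w = -4
9 Fox colorings among 3^10, |V(-1)| = 3: tricolorable
why: w = -4 (over 10 crossings) is diagram-only; (-A^3)^(4) removes it from V


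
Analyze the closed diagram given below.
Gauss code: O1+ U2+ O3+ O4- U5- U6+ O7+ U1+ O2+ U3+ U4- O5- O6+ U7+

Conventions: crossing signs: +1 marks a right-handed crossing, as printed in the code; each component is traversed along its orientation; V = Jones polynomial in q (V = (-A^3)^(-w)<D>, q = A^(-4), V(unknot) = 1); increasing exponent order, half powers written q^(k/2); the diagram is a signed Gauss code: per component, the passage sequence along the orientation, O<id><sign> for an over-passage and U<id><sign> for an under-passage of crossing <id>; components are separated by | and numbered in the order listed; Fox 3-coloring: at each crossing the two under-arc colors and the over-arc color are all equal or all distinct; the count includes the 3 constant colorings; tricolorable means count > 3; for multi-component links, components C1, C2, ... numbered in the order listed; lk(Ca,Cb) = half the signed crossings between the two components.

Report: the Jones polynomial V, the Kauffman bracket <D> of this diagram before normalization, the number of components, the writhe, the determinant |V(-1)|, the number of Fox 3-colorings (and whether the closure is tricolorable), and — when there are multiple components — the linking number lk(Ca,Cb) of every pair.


V = q + q^3 - q^4
<D> = A^-7 - A^-3 - A^5 (w = +3)
1 component over 7 crossings, w = +3
9 Fox colorings among 3^7, |V(-1)| = 3: tricolorable
why: det 3 = |V(-1)|; divisible by 3, so tricolorable


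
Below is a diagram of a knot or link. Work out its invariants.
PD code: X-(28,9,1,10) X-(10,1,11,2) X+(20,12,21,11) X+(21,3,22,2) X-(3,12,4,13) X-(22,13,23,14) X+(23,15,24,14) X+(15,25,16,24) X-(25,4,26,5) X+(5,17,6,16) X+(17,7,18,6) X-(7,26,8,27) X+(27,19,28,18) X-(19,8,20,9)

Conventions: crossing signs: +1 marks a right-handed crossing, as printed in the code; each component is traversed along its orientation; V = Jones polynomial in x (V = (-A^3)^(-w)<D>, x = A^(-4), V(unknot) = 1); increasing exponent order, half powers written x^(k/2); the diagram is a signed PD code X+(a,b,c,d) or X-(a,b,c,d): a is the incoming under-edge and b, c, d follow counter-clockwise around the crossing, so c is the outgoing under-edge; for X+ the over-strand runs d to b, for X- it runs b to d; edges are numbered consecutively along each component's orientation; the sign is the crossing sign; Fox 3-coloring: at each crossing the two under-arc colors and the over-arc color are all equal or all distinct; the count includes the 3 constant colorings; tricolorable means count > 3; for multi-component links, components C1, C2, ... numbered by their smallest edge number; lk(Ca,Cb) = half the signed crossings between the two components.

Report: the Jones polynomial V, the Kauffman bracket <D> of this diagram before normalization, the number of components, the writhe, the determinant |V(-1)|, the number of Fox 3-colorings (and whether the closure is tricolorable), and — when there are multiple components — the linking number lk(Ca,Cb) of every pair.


Jones polynomial: V(x) = -x^-5 + 3x^-4 - 6x^-3 + 9x^-2 - 11x^-1 + 13 - 11x + 9x^2 - 6x^3 + 3x^4 - x^5
<D> = -A^-20 + 3A^-16 - 6A^-12 + 9A^-8 - 11A^-4 + 13 - 11A^4 + 9A^8 - 6A^12 + 3A^16 - A^20; writhe 0
components 1, writhe 0 (14 crossings)
3-colorings: 3 of 3^14, det 73 — not tricolorable
note: |V(-1)| = 73: so not tricolorable, since 3 does not divide 73


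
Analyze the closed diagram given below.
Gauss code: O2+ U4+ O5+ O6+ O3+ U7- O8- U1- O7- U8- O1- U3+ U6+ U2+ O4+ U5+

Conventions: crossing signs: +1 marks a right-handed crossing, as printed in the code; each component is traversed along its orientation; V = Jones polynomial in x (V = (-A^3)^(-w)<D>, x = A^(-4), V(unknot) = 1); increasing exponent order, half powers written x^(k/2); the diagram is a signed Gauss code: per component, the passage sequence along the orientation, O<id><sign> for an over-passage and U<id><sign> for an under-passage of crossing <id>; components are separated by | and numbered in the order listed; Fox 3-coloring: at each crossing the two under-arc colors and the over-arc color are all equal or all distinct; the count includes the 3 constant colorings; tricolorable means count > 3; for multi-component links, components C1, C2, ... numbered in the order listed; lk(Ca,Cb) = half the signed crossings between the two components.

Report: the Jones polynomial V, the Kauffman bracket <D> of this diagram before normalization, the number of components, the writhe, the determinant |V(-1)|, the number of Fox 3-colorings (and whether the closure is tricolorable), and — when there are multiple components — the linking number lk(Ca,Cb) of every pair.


V = -x^-3 + x^-2 - x^-1 + 3 - x + x^2 - x^3
<D> = -A^-6 + A^-2 - A^2 + 3A^6 - A^10 + A^14 - A^18 (w = +2)
1 component over 8 crossings, w = +2
27 Fox colorings among 3^8, |V(-1)| = 9: tricolorable
why: det 9 = |V(-1)|; divisible by 3, so tricolorable


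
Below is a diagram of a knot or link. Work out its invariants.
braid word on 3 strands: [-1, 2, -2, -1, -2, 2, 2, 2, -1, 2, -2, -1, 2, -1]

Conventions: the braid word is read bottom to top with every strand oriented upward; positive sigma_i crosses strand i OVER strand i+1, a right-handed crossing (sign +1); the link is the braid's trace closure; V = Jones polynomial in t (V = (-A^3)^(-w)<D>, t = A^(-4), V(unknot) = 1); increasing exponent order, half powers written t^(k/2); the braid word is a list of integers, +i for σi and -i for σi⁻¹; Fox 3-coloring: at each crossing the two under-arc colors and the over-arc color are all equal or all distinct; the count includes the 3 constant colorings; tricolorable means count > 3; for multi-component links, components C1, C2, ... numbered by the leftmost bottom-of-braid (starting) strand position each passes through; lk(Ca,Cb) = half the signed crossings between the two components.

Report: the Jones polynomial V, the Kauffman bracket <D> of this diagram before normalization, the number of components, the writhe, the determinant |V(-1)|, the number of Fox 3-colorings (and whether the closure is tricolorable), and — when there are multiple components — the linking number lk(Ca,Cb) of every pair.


V(t) = -t^-6 + 2t^-5 - 4t^-4 + 5t^-3 - 4t^-2 + 5t^-1 - 3 + 2t - t^2
bracket: -A^-14 + 2A^-10 - 3A^-6 + 5A^-2 - 4A^2 + 5A^6 - 4A^10 + 2A^14 - A^18, w = -2
1 component, writhe -2, over 14 crossings
det 27, colorings 9 of 3^14 — tricolorable
observation: free reduction leaves σ1⁻¹ σ1⁻¹ σ2 σ2 σ1⁻¹ σ1⁻¹ σ2 σ1⁻¹ of the original 14 letters


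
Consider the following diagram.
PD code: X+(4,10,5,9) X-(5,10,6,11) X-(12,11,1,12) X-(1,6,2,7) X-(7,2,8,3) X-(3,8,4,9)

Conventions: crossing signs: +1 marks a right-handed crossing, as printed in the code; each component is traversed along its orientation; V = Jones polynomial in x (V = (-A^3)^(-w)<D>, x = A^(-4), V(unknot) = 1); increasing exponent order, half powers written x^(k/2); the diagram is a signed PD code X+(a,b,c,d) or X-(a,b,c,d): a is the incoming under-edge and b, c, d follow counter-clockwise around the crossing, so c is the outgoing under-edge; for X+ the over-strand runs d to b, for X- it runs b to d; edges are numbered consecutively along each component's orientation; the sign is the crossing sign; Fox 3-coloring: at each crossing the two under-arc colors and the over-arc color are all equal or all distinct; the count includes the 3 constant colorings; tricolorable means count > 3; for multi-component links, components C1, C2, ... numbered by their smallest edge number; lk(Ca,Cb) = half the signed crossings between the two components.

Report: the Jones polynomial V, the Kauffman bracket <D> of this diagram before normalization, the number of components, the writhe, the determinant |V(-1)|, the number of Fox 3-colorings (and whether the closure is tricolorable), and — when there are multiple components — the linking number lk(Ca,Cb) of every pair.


Jones polynomial: V(x) = -x^-4 + x^-3 + x^-1
<D> = A^-8 + 1 - A^4; writhe -4
components 1, writhe -4 (6 crossings)
3-colorings: 9 of 3^6, det 3 — tricolorable
note: w = -4 (over 6 crossings) is diagram-only; (-A^3)^(4) removes it from V


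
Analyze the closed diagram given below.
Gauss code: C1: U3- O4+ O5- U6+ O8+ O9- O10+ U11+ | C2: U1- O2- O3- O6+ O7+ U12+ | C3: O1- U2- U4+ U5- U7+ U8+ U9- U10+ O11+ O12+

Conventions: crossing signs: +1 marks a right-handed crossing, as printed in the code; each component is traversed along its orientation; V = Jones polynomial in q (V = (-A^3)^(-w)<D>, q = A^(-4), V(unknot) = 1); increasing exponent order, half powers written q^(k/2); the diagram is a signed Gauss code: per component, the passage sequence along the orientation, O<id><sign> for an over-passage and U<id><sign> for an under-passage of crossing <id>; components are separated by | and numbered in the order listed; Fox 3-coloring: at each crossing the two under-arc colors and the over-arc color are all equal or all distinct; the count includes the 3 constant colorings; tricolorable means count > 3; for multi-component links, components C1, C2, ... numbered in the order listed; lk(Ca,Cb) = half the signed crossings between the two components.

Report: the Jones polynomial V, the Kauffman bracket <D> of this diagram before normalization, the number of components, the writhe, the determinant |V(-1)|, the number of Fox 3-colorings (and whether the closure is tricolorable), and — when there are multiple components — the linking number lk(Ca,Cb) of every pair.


V(q) = 1 + q + q^2 + q^3
bracket: A^-6 + A^-2 + A^2 + A^6, w = +2
3 components, writhe +2, over 12 crossings
lk(C1,C2) = 0
linking number lk(C1,C3) = +1
lk(C2,C3): 0
det 0, colorings 9 of 3^12 — tricolorable
observation: |V(-1)| = 0: so tricolorable, since 3 divides 0


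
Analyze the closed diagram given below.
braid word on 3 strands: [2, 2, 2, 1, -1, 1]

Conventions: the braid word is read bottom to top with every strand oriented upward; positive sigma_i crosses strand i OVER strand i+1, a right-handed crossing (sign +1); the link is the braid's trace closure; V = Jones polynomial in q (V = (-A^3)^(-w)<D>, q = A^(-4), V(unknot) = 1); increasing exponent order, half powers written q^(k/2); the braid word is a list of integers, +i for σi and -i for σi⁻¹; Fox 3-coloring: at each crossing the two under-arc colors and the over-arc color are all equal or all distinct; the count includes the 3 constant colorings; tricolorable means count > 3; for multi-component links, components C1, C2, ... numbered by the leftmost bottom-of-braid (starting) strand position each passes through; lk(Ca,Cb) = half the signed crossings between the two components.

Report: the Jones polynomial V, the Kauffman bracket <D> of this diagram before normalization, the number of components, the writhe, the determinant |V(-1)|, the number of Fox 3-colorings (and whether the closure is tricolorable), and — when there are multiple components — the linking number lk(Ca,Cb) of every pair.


V(q) = q + q^3 - q^4
bracket: -A^-4 + 1 + A^8, w = +4
1 component, writhe +4, over 6 crossings
det 3, colorings 9 of 3^6 — tricolorable
observation: V spans 3 powers of q: at least 3 crossings in any diagram


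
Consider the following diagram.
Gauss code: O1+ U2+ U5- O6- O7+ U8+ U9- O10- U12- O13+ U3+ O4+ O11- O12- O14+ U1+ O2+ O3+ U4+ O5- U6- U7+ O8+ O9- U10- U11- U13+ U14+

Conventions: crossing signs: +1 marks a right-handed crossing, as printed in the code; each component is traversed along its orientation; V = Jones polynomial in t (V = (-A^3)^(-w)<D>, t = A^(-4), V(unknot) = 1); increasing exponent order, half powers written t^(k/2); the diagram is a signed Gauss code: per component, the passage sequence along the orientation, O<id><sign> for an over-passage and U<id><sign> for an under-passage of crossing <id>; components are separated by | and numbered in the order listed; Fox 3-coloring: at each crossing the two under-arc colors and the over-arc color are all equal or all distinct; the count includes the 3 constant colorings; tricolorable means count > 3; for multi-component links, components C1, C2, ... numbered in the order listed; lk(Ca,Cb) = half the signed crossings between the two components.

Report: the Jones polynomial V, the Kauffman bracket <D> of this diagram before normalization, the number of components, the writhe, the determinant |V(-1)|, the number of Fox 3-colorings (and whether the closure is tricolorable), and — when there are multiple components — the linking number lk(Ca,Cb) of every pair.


V = t + t^3 - t^4
<D> = -A^-10 + A^-6 + A^2 (w = +2)
1 component over 14 crossings, w = +2
9 Fox colorings among 3^14, |V(-1)| = 3: tricolorable
why: det 3 = |V(-1)|; divisible by 3, so tricolorable


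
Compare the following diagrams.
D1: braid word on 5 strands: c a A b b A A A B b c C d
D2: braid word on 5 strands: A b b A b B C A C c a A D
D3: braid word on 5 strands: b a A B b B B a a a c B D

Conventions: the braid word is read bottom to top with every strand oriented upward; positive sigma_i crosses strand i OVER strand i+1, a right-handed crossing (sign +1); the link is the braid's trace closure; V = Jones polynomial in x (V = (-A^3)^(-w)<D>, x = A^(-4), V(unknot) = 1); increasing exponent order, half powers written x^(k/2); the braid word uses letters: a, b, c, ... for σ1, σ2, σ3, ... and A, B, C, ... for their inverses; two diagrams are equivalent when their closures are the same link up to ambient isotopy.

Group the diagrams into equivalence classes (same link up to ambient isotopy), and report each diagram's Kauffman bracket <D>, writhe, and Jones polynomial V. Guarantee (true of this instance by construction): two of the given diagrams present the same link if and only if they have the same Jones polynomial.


equivalence classes: {D1, D2} | {D3}
D1 (bracket A^-3 + 2A^5 - A^9 + A^13 - A^17; 13 crossings at w = +1): V = x^(-7/2) - x^(-5/2) + x^(-3/2) - 2x^(-1/2) - x^(3/2)
V(D2) = x^(-7/2) - x^(-5/2) + x^(-3/2) - 2x^(-1/2) - x^(3/2)  (w -3, c 13, <D> = A^-15 + 2A^-7 - A^-3 + A - A^5)
V(D3) = -x^(-3/2) - 2x^(1/2) + x^(3/2) - x^(5/2) + x^(7/2)  [13 crossings, <D> = -A^-11 + A^-7 - A^-3 + 2A + A^9, w = +1]
key observation: V(x) takes 2 values over 3 diagrams, fixing the grouping


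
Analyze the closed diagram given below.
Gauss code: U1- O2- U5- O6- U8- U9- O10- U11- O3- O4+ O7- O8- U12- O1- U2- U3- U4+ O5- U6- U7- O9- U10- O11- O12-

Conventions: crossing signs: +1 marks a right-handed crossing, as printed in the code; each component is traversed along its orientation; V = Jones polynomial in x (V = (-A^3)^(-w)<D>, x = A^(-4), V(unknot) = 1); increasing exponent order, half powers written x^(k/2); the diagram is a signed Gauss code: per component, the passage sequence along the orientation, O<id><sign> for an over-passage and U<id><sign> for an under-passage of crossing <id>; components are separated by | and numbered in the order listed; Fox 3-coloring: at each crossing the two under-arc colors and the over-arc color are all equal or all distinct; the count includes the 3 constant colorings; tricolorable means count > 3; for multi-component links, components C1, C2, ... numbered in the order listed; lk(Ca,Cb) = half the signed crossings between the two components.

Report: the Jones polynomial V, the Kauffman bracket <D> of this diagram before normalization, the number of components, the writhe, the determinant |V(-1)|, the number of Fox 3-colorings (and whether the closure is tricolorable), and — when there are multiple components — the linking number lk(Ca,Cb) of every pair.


V = -x^-13 + x^-12 - x^-11 + x^-10 - x^-9 + x^-8 - x^-7 + x^-6 + x^-4
<D> = A^-14 + A^-6 - A^-2 + A^2 - A^6 + A^10 - A^14 + A^18 - A^22 (w = -10)
1 component over 12 crossings, w = -10
9 Fox colorings among 3^12, |V(-1)| = 9: tricolorable
why: the span of V is 9, forcing >= 9 crossings in any diagram
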